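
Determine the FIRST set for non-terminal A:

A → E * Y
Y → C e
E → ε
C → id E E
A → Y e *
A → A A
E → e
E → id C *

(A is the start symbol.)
{ '*', 'e', 'id' }

To compute FIRST(A), examine every production with A on the left-hand side, reading each right-hand side left to right until a non-nullable symbol is reached.

FIRST sets of the other non-terminals involved (by the same procedure, iterated to a fixed point):
  FIRST(E) = { 'e', 'id', ε }
  FIRST(Y) = { 'id' }

From A → E * Y:
  - E is a non-terminal: add FIRST(E) \ {ε} = { 'e', 'id' }
    E is nullable, so continue to the next symbol
  - '*' is a terminal: add '*' and stop
From A → Y e *:
  - Y is a non-terminal: add FIRST(Y) \ {ε} = { 'id' }
    Y is not nullable, so stop
From A → A A:
  - A is the symbol being defined: contributes nothing new
    A is not nullable, so stop

Collecting: FIRST(A) = { '*', 'e', 'id' }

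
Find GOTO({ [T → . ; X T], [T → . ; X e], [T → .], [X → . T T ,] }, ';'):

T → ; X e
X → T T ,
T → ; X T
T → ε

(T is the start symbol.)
GOTO(I, ';') = CLOSURE({ [A → αX.β] : [A → α.Xβ] ∈ I, X = ';' })

Items with dot before ';', with the dot advanced:
  [T → . ; X T] → [T → ; . X T]
  [T → . ; X e] → [T → ; . X e]
Closure of the advanced items:
  [T → ; . X T] has the dot before X: add [X → . T T ,]
  [X → . T T ,] has the dot before T: add [T → . ; X e], [T → . ; X T], [T → .]

GOTO = { [T → . ; X T], [T → . ; X e], [T → .], [T → ; . X T], [T → ; . X e], [X → . T T ,] }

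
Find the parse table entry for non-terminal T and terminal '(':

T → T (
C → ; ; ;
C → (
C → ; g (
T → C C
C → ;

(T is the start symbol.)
To find M[T, '('], we find productions for T where '(' is in the predict set (PREDICT(N → α) = (FIRST(α) \ {ε}) ∪ (FOLLOW(N) if α ⇒* ε)).

Relevant sets:
  FIRST(T) = { '(', ';' }
  FIRST(C) = { '(', ';' }

T → T (: PREDICT = { '(', ';' }
  '(' is in predict set, so this production goes in M[T, '(']
T → C C: PREDICT = { '(', ';' }
  '(' is in predict set, so this production goes in M[T, '(']

M[T, '('] = T → T (, T → C C  (a multiply-defined cell — the grammar is not LL(1))

Answer: T → T (, T → C C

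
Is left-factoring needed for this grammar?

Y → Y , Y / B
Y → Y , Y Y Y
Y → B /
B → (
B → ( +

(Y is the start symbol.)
Left-factoring is needed when two productions for the same non-terminal
share a common prefix on the right-hand side.

Productions for Y:
  Y → Y , Y / B
  Y → Y , Y Y Y
  Y → B /
Productions for B:
  B → (
  B → ( +

Found common prefix 'Y , Y' in productions for Y
Found common prefix '(' in productions for B

Answer: Yes, Y has productions with common prefix 'Y , Y'; B has productions with common prefix '('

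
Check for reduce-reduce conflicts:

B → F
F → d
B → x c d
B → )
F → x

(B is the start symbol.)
Augment with B' → B and build the canonical LR(0) collection (I0 = CLOSURE({[B' → . B]}), then GOTO on every symbol after a dot until no new states appear). It has 8 states:
  I0: { [B → . )], [B → . F], [B → . x c d], [B' → . B], [F → . d], [F → . x] }  — shift
  I1: { [B → ) .] }  — reduce
  I2: { [B' → B .] }  — accept
  I3: { [B → F .] }  — reduce
  I4: { [F → d .] }  — reduce
  I5: { [B → x . c d], [F → x .] }  — shift, reduce
  I6: { [B → x c . d] }  — shift
  I7: { [B → x c d .] }  — reduce

No state contains more than one complete item.

Answer: No reduce-reduce conflicts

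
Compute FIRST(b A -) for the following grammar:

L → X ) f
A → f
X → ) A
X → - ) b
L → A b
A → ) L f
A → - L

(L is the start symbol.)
{ 'b' }

To compute FIRST(b A -), process the symbols left to right:
Symbol b is a terminal. Add 'b' and stop.
FIRST(b A -) = { 'b' }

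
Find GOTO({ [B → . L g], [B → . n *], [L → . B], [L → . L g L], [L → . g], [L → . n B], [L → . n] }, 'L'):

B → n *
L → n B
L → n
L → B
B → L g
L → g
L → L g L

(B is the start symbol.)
GOTO(I, 'L') = CLOSURE({ [A → αX.β] : [A → α.Xβ] ∈ I, X = 'L' })

Items with dot before 'L', with the dot advanced:
  [B → . L g] → [B → L . g]
  [L → . L g L] → [L → L . g L]
Closure adds nothing (no advanced item has the dot before a non-terminal).

GOTO = { [B → L . g], [L → L . g L] }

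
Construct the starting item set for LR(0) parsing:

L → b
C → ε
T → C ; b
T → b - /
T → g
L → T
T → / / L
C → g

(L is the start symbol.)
First, augment the grammar with L' → L
I₀ = CLOSURE({ [L' → . L] }):
  [L' → . L] has the dot before L: add [L → . b], [L → . T]
  [L → . T] has the dot before T: add [T → . C ; b], [T → . b - /], [T → . g], [T → . / / L]
  [T → . C ; b] has the dot before C: add [C → .], [C → . g]
No further items can be added.

I₀ = { [C → . g], [C → .], [L → . T], [L → . b], [L' → . L], [T → . / / L], [T → . C ; b], [T → . b - /], [T → . g] }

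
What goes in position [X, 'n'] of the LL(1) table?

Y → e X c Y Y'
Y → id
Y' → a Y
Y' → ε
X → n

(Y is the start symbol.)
To find M[X, 'n'], we find productions for X where 'n' is in the predict set (PREDICT(N → α) = (FIRST(α) \ {ε}) ∪ (FOLLOW(N) if α ⇒* ε)).

X → n: PREDICT = { 'n' }
  'n' is in predict set, so this production goes in M[X, 'n']

M[X, 'n'] = X → n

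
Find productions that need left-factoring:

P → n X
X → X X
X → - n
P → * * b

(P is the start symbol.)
Left-factoring is needed when two productions for the same non-terminal
share a common prefix on the right-hand side.

Productions for P:
  P → n X
  P → * * b
Productions for X:
  X → X X
  X → - n

No common prefixes found.

Answer: No, left-factoring is not needed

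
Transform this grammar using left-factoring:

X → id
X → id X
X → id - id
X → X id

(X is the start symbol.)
Left-factoring transforms A → αβ₁ | αβ₂ into A → αA' and A' → β₁ | β₂
(α is the longest common prefix among the alternatives). Repeat until
no nonterminal has two alternatives with a common prefix.

Round 1: X has alternatives sharing prefix 'id'. Introduce X': X → id X'
  Add: X' → ε
  Add: X' → X
  Add: X' → - id

No remaining common prefixes — done.

Resulting grammar:
X → id X'
X' → ε
X' → X
X' → - id
X → X id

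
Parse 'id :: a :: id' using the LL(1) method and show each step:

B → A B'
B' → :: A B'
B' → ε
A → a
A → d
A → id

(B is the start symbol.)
Stack is shown with the top on the left.

Stack      Input            Action
----------------------------------
B $        id :: a :: id $  output B → A B'
A B' $     id :: a :: id $  output A → id
id B' $    id :: a :: id $  match 'id'
B' $       :: a :: id $     output B' → :: A B'
:: A B' $  :: a :: id $     match '::'
A B' $     a :: id $        output A → a
a B' $     a :: id $        match 'a'
B' $       :: id $          output B' → :: A B'
:: A B' $  :: id $          match '::'
A B' $     id $             output A → id
id B' $    id $             match 'id'
B' $       $                output B' → ε
$          $                accept

The string is accepted.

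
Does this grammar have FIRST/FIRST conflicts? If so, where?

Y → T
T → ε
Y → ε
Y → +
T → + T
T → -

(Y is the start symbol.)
A FIRST/FIRST conflict occurs when two productions N → α and N → β for the same non-terminal have FIRST(α) ∩ FIRST(β) ≠ ∅ (with ε ∈ FIRST of a nullable right-hand side, so two nullable alternatives also conflict).

FIRST sets of the non-terminals at (or reachable through a nullable prefix from) the front of some alternative:
  FIRST(T) = { '+', '-', ε }

Productions for Y:
  Y → T: FIRST = { '+', '-', ε }
  Y → ε: FIRST = { ε }
  Y → +: FIRST = { '+' }
Productions for T:
  T → ε: FIRST = { ε }
  T → + T: FIRST = { '+' }
  T → -: FIRST = { '-' }

Conflict for Y: Y → T and Y → ε
  Overlap: { ε }
Conflict for Y: Y → T and Y → +
  Overlap: { '+' }

Answer: Yes. Y → T / Y → ε on { ε }; Y → T / Y → '+' on { '+' }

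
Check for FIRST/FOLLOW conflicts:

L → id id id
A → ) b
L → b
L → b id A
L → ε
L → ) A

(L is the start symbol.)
A FIRST/FOLLOW conflict occurs when a non-terminal N has a nullable alternative N → β (β ⇒* ε) and another alternative N → α with FIRST(α) ∩ FOLLOW(N) ≠ ∅: on such a lookahead the parser cannot decide between expanding α and letting N vanish via β.

Nullable non-terminals: L.

L: nullable alternative(s) L → ε; FOLLOW(L) = { $ }
  L → id id id: FIRST \ {ε} = { 'id' } — disjoint from FOLLOW(L)
  L → b: FIRST \ {ε} = { 'b' } — disjoint from FOLLOW(L)
  L → b id A: FIRST \ {ε} = { 'b' } — disjoint from FOLLOW(L)
  L → ε: FIRST \ {ε} = { } — this is the only nullable alternative, skip
  L → ) A: FIRST \ {ε} = { ')' } — disjoint from FOLLOW(L)

A has no nullable alternative, so no FIRST/FOLLOW check is needed there.

No FIRST/FOLLOW conflicts found.

Answer: No FIRST/FOLLOW conflicts.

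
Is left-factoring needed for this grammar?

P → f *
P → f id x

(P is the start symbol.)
Left-factoring is needed when two productions for the same non-terminal
share a common prefix on the right-hand side.

Productions for P:
  P → f *
  P → f id x

Found common prefix 'f' in productions for P

Answer: Yes, P has productions with common prefix 'f'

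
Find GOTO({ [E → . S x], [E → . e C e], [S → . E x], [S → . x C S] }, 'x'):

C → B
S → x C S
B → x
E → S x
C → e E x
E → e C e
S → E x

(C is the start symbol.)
GOTO(I, 'x') = CLOSURE({ [A → αX.β] : [A → α.Xβ] ∈ I, X = 'x' })

Items with dot before 'x', with the dot advanced:
  [S → . x C S] → [S → x . C S]
Closure of the advanced items:
  [S → x . C S] has the dot before C: add [C → . B], [C → . e E x]
  [C → . B] has the dot before B: add [B → . x]

GOTO = { [B → . x], [C → . B], [C → . e E x], [S → x . C S] }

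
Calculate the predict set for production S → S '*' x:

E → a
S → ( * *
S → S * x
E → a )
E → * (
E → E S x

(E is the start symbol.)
{ '(' }

PREDICT(S → S '*' x) = (FIRST(RHS) \ {ε}) ∪ (FOLLOW(S) if ε ∈ FIRST(RHS), i.e. RHS ⇒* ε)
FIRST(S) = { '(' }
FIRST(S '*' x) = { '(' }
ε ∉ FIRST(S '*' x), so FOLLOW(S) is not added.
PREDICT(S → S '*' x) = { '(' }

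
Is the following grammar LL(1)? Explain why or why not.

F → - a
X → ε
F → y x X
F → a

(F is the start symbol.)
Yes, the grammar is LL(1).

A grammar is LL(1) if for each non-terminal N with multiple productions, the predict sets of those productions are pairwise disjoint, where PREDICT(N → α) = (FIRST(α) \ {ε}) ∪ (FOLLOW(N) if α ⇒* ε).

For F:
  PREDICT(F → '-' a) = { '-' }
  PREDICT(F → y x X) = { 'y' }
  PREDICT(F → a) = { 'a' }
X has a single production, so nothing to check there.

All predict sets are disjoint. The grammar IS LL(1).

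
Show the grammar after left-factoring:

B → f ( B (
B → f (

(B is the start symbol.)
B → f ( B'
B' → B (
B' → ε

Left-factoring transforms A → αβ₁ | αβ₂ into A → αA' and A' → β₁ | β₂
(α is the longest common prefix among the alternatives). Repeat until
no nonterminal has two alternatives with a common prefix.

Round 1: B has alternatives sharing prefix 'f ('. Introduce B': B → f ( B'
  Add: B' → B (
  Add: B' → ε

No remaining common prefixes — done.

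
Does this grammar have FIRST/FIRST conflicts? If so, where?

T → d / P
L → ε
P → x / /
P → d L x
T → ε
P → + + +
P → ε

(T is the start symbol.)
No FIRST/FIRST conflicts.

A FIRST/FIRST conflict occurs when two productions N → α and N → β for the same non-terminal have FIRST(α) ∩ FIRST(β) ≠ ∅ (with ε ∈ FIRST of a nullable right-hand side, so two nullable alternatives also conflict).

Productions for T:
  T → d / P: FIRST = { 'd' }
  T → ε: FIRST = { ε }
Productions for P:
  P → x / /: FIRST = { 'x' }
  P → d L x: FIRST = { 'd' }
  P → + + +: FIRST = { '+' }
  P → ε: FIRST = { ε }
L has only one production, so no FIRST/FIRST conflict is possible there.

All alternatives of each non-terminal have pairwise disjoint FIRST sets.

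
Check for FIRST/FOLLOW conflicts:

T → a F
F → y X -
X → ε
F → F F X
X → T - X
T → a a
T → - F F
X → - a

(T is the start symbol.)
Yes. X → T '-' X with FOLLOW(X) on { '-', 'a' }; X → '-' a with FOLLOW(X) on { '-' }

A FIRST/FOLLOW conflict occurs when a non-terminal N has a nullable alternative N → β (β ⇒* ε) and another alternative N → α with FIRST(α) ∩ FOLLOW(N) ≠ ∅: on such a lookahead the parser cannot decide between expanding α and letting N vanish via β.

Nullable non-terminals: X.
FIRST sets used below: FIRST(T) = { '-', 'a' }

X: nullable alternative(s) X → ε; FOLLOW(X) = { $, '-', 'a', 'y' }
  X → ε: FIRST \ {ε} = { } — this is the only nullable alternative, skip
  X → T - X: FIRST \ {ε} = { '-', 'a' } — overlaps FOLLOW(X) on { '-', 'a' }: CONFLICT
  X → - a: FIRST \ {ε} = { '-' } — overlaps FOLLOW(X) on { '-' }: CONFLICT

F, T have no nullable alternative, so no FIRST/FOLLOW check is needed there.

So the grammar has 2 FIRST/FOLLOW conflicts (marked CONFLICT above).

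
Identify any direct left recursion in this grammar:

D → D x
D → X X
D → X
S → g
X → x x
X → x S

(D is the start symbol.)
Yes, D is left-recursive

D → D x: LEFT RECURSIVE (starts with D)
D → X X: starts with X
D → X: starts with X
S → g: starts with g
X → x x: starts with x
X → x S: starts with x

The grammar has direct left recursion on: D.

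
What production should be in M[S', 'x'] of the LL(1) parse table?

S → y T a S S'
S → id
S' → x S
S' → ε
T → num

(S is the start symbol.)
To find M[S', 'x'], we find productions for S' where 'x' is in the predict set (PREDICT(N → α) = (FIRST(α) \ {ε}) ∪ (FOLLOW(N) if α ⇒* ε)).

Relevant sets:
  FOLLOW(S') = { $, 'x' }

S' → x S: PREDICT = { 'x' }
  'x' is in predict set, so this production goes in M[S', 'x']
S' → ε: PREDICT = { $, 'x' }
  'x' is in predict set, so this production goes in M[S', 'x']

M[S', 'x'] = S' → x S, S' → ε  (a multiply-defined cell — the grammar is not LL(1))

Answer: S' → x S, S' → ε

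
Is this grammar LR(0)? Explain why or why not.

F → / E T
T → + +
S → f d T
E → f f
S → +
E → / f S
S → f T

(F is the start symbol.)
A grammar is LR(0) if no state in the canonical LR(0) collection has:
  - both a shift item (dot before a terminal) and a complete item (shift-reduce conflict), or
  - two or more complete items (reduce-reduce conflict; the accept item [F' → F .] counts as a complete item here).

Augment with F' → F and build the canonical LR(0) collection (I0 = CLOSURE({[F' → . F]}), then GOTO on every symbol after a dot until no new states appear). It has 17 states:
  I0: { [F → . / E T], [F' → . F] }  — shift
  I1: { [E → . / f S], [E → . f f], [F → / . E T] }  — shift
  I2: { [F' → F .] }  — accept
  I3: { [E → / . f S] }  — shift
  I4: { [F → / E . T], [T → . + +] }  — shift
  I5: { [E → f . f] }  — shift
  I6: { [E → f f .] }  — reduce
  I7: { [T → + . +] }  — shift
  I8: { [F → / E T .] }  — reduce
  I9: { [T → + + .] }  — reduce
  I10: { [E → / f . S], [S → . +], [S → . f T], [S → . f d T] }  — shift
  I11: { [S → + .] }  — reduce
  I12: { [E → / f S .] }  — reduce
  I13: { [S → f . T], [S → f . d T], [T → . + +] }  — shift
  I14: { [S → f T .] }  — reduce
  I15: { [S → f d . T], [T → . + +] }  — shift
  I16: { [S → f d T .] }  — reduce

Every state is either a pure shift/goto state or contains exactly one complete item and nothing to shift — no conflicts. The grammar is LR(0).

Answer: Yes, the grammar is LR(0)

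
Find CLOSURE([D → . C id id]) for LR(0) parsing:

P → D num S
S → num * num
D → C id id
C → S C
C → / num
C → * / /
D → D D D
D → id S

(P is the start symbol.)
{ [C → . * / /], [C → . / num], [C → . S C], [D → . C id id], [S → . num * num] }

Start with: [D → . C id id]
  [D → . C id id] has the dot before C: add [C → . S C], [C → . / num], [C → . * / /]
  [C → . S C] has the dot before S: add [S → . num * num]
No further items can be added.

CLOSURE = { [C → . * / /], [C → . / num], [C → . S C], [D → . C id id], [S → . num * num] }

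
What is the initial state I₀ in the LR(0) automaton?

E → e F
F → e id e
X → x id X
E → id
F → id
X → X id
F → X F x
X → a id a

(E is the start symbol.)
First, augment the grammar with E' → E
I₀ = CLOSURE({ [E' → . E] }):
  [E' → . E] has the dot before E: add [E → . e F], [E → . id]
No further items can be added.

I₀ = { [E → . e F], [E → . id], [E' → . E] }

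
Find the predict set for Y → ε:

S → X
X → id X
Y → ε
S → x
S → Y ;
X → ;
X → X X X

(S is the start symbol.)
{ ';' }

PREDICT(Y → ε) = (FIRST(RHS) \ {ε}) ∪ (FOLLOW(Y) if ε ∈ FIRST(RHS), i.e. RHS ⇒* ε)
The right-hand side is ε (FIRST(ε) = { ε }), so the predict set is FOLLOW(Y) = { ';' }
PREDICT(Y → ε) = { ';' }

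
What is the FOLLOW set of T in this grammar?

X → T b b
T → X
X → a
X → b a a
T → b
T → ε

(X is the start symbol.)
{ 'b' }

To compute FOLLOW(T), find every occurrence of T on a right-hand side N → α T β: add FIRST(β) \ {ε}, and if β is empty or nullable also add FOLLOW(N). Iterate to a fixed point.

In X → T b b: T is followed by b b, add FIRST(b b) \ {ε} = { 'b' }

Taking the union: FOLLOW(T) = { 'b' }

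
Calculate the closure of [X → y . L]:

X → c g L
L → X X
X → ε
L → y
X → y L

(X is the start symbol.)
To compute CLOSURE, for each item [A → α.Bβ] where B is a non-terminal, add [B → .γ] for all productions B → γ; repeat for the newly added items until nothing changes.

Start with: [X → y . L]
  [X → y . L] has the dot before L: add [L → . X X], [L → . y]
  [L → . X X] has the dot before X: add [X → . c g L], [X → .], [X → . y L]
No further items can be added.

CLOSURE = { [L → . X X], [L → . y], [X → . c g L], [X → . y L], [X → .], [X → y . L] }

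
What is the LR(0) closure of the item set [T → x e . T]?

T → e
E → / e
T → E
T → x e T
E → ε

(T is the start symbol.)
{ [E → . / e], [E → .], [T → . E], [T → . e], [T → . x e T], [T → x e . T] }

To compute CLOSURE, for each item [A → α.Bβ] where B is a non-terminal, add [B → .γ] for all productions B → γ; repeat for the newly added items until nothing changes.

Start with: [T → x e . T]
  [T → x e . T] has the dot before T: add [T → . e], [T → . E], [T → . x e T]
  [T → . E] has the dot before E: add [E → . / e], [E → .]
No further items can be added.

CLOSURE = { [E → . / e], [E → .], [T → . E], [T → . e], [T → . x e T], [T → x e . T] }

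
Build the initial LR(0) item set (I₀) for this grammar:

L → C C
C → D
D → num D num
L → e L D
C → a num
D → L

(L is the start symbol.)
First, augment the grammar with L' → L
I₀ = CLOSURE({ [L' → . L] }):
  [L' → . L] has the dot before L: add [L → . C C], [L → . e L D]
  [L → . C C] has the dot before C: add [C → . D], [C → . a num]
  [C → . D] has the dot before D: add [D → . num D num], [D → . L]
No further items can be added.

I₀ = { [C → . D], [C → . a num], [D → . L], [D → . num D num], [L → . C C], [L → . e L D], [L' → . L] }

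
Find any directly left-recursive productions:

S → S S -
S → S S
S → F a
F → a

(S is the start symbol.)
Yes, S is left-recursive

Direct left recursion occurs when N → N α for some non-terminal N (the right-hand side begins with the left-hand side itself).

S → S S -: LEFT RECURSIVE (starts with S)
S → S S: LEFT RECURSIVE (starts with S)
S → F a: starts with F
F → a: starts with a

The grammar has direct left recursion on: S.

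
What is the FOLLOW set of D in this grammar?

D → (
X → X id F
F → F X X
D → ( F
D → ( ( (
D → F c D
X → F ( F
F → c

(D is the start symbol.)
D is the start symbol, so $ ∈ FOLLOW(D).
In D → F c D: D is at the end; this adds FOLLOW(D) to itself — nothing new

Taking the union: FOLLOW(D) = { $ }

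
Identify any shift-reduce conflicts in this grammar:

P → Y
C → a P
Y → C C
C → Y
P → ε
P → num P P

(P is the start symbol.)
A shift-reduce conflict occurs when an LR(0) state has both:
  - a complete (reduce) item [A → α .] (dot at the end), and
  - a shift item [B → β . c γ] (dot before a terminal).

Augment with P' → P and build the canonical LR(0) collection (I0 = CLOSURE({[P' → . P]}), then GOTO on every symbol after a dot until no new states appear). It has 11 states:
  I0: { [C → . Y], [C → . a P], [P → . Y], [P → . num P P], [P → .], [P' → . P], [Y → . C C] }  — shift, reduce
  I1: { [C → . Y], [C → . a P], [Y → . C C], [Y → C . C] }  — shift
  I2: { [P' → P .] }  — accept
  I3: { [C → Y .], [P → Y .] }  — 2 reduces
  I4: { [C → . Y], [C → . a P], [C → a . P], [P → . Y], [P → . num P P], [P → .], [Y → . C C] }  — shift, reduce
  I5: { [C → . Y], [C → . a P], [P → . Y], [P → . num P P], [P → .], [P → num . P P], [Y → . C C] }  — shift, reduce
  I6: { [C → . Y], [C → . a P], [P → . Y], [P → . num P P], [P → .], [P → num P . P], [Y → . C C] }  — shift, reduce
  I7: { [P → num P P .] }  — reduce
  I8: { [C → a P .] }  — reduce
  I9: { [C → . Y], [C → . a P], [Y → . C C], [Y → C . C], [Y → C C .] }  — shift, reduce
  I10: { [C → Y .] }  — reduce

I0 contains reduce item [P → .] and shift items [C → . a P], [P → . num P P] — shift-reduce conflict.
I4 contains reduce item [P → .] and shift items [C → . a P], [P → . num P P] — shift-reduce conflict.
I5 contains reduce item [P → .] and shift items [C → . a P], [P → . num P P] — shift-reduce conflict.
I6 contains reduce item [P → .] and shift items [C → . a P], [P → . num P P] — shift-reduce conflict.
I9 contains reduce item [Y → C C .] and shift item [C → . a P] — shift-reduce conflict.

Answer: Yes — I0: [P → .] vs [C → . a P]; I4: [P → .] vs [C → . a P]; I5: [P → .] vs [C → . a P]; I6: [P → .] vs [C → . a P]; I9: [Y → C C .] vs [C → . a P]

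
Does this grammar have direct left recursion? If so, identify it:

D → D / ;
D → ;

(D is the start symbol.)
Yes, D is left-recursive

Direct left recursion occurs when N → N α for some non-terminal N (the right-hand side begins with the left-hand side itself).

D → D / ;: LEFT RECURSIVE (starts with D)
D → ;: starts with ';'

The grammar has direct left recursion on: D.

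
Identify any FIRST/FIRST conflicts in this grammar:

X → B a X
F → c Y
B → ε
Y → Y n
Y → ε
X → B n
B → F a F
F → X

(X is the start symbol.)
A FIRST/FIRST conflict occurs when two productions N → α and N → β for the same non-terminal have FIRST(α) ∩ FIRST(β) ≠ ∅ (with ε ∈ FIRST of a nullable right-hand side, so two nullable alternatives also conflict).

FIRST sets of the non-terminals at (or reachable through a nullable prefix from) the front of some alternative:
  FIRST(B) = { 'a', 'c', 'n', ε }
  FIRST(X) = { 'a', 'c', 'n' }
  FIRST(F) = { 'a', 'c', 'n' }
  FIRST(Y) = { 'n', ε }

Productions for X:
  X → B a X: FIRST = { 'a', 'c', 'n' }
  X → B n: FIRST = { 'a', 'c', 'n' }
Productions for F:
  F → c Y: FIRST = { 'c' }
  F → X: FIRST = { 'a', 'c', 'n' }
Productions for B:
  B → ε: FIRST = { ε }
  B → F a F: FIRST = { 'a', 'c', 'n' }
Productions for Y:
  Y → Y n: FIRST = { 'n' }
  Y → ε: FIRST = { ε }

Conflict for X: X → B a X and X → B n
  Overlap: { 'a', 'c', 'n' }
Conflict for F: F → c Y and F → X
  Overlap: { 'c' }

Answer: Yes. X → B a X / X → B n on { 'a', 'c', 'n' }; F → c Y / F → X on { 'c' }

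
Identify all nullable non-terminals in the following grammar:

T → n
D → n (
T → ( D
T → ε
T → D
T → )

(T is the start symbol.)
{ 'T' }

ε-productions: T → ε
So T is immediately nullable.
No further non-terminal can be added: every production for the remaining non-terminals contains a terminal or a non-nullable non-terminal.
Nullable = { 'T' }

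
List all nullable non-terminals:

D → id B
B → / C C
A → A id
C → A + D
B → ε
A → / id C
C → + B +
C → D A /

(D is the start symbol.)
A non-terminal is nullable if it can derive ε (the empty string): either it has an ε-production, or it has a production whose right-hand side consists entirely of nullable non-terminals.

ε-productions: B → ε
So B is immediately nullable.
No further non-terminal can be added: every production for the remaining non-terminals contains a terminal or a non-nullable non-terminal.
Nullable = { 'B' }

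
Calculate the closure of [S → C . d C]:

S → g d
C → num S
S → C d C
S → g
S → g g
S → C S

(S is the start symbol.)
To compute CLOSURE, for each item [A → α.Bβ] where B is a non-terminal, add [B → .γ] for all productions B → γ; repeat for the newly added items until nothing changes.

Start with: [S → C . d C]
The dot precedes the terminal d, so nothing is added.

CLOSURE = { [S → C . d C] }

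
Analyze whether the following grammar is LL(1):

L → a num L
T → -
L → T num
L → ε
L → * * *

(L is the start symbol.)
Yes, the grammar is LL(1).

A grammar is LL(1) if for each non-terminal N with multiple productions, the predict sets of those productions are pairwise disjoint, where PREDICT(N → α) = (FIRST(α) \ {ε}) ∪ (FOLLOW(N) if α ⇒* ε).

Relevant sets:
  FIRST(T) = { '-' }
  FOLLOW(L) = { $ }

For L:
  PREDICT(L → a num L) = { 'a' }
  PREDICT(L → T num) = { '-' }
  PREDICT(L → ε) = { $ }
  PREDICT(L → '*' '*' '*') = { '*' }
T has a single production, so nothing to check there.

All predict sets are disjoint. The grammar IS LL(1).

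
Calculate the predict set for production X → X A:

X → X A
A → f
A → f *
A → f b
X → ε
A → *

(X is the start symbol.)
PREDICT(X → X A) = (FIRST(RHS) \ {ε}) ∪ (FOLLOW(X) if ε ∈ FIRST(RHS), i.e. RHS ⇒* ε)
FIRST(X) = { '*', 'f', ε }
FIRST(A) = { '*', 'f' }
FIRST(X A) = { '*', 'f' }
ε ∉ FIRST(X A), so FOLLOW(X) is not added.
PREDICT(X → X A) = { '*', 'f' }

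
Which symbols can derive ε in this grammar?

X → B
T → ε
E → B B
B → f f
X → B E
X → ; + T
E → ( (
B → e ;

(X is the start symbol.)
A non-terminal is nullable if it can derive ε (the empty string): either it has an ε-production, or it has a production whose right-hand side consists entirely of nullable non-terminals.

ε-productions: T → ε
So T is immediately nullable.
No further non-terminal can be added: every production for the remaining non-terminals contains a terminal or a non-nullable non-terminal.
Nullable = { 'T' }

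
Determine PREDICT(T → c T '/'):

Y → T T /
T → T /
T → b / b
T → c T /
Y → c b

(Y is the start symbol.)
{ 'c' }

PREDICT(T → c T '/') = (FIRST(RHS) \ {ε}) ∪ (FOLLOW(T) if ε ∈ FIRST(RHS), i.e. RHS ⇒* ε)
FIRST(c T '/') = { 'c' }
ε ∉ FIRST(c T '/'), so FOLLOW(T) is not added.
PREDICT(T → c T '/') = { 'c' }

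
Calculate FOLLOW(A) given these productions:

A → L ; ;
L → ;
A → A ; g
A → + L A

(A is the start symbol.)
{ $, ';' }

To compute FOLLOW(A), find every occurrence of A on a right-hand side N → α A β: add FIRST(β) \ {ε}, and if β is empty or nullable also add FOLLOW(N). Iterate to a fixed point.

A is the start symbol, so $ ∈ FOLLOW(A).
In A → A ; g: A is followed by ';' g, add FIRST(';' g) \ {ε} = { ';' }
In A → + L A: A is at the end; this adds FOLLOW(A) to itself — nothing new

Taking the union: FOLLOW(A) = { $, ';' }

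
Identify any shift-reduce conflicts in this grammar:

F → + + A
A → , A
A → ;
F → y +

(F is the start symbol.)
No shift-reduce conflicts

Augment with F' → F and build the canonical LR(0) collection (I0 = CLOSURE({[F' → . F]}), then GOTO on every symbol after a dot until no new states appear). It has 10 states:
  I0: { [F → . + + A], [F → . y +], [F' → . F] }  — shift
  I1: { [F → + . + A] }  — shift
  I2: { [F' → F .] }  — accept
  I3: { [F → y . +] }  — shift
  I4: { [F → y + .] }  — reduce
  I5: { [A → . , A], [A → . ;], [F → + + . A] }  — shift
  I6: { [A → , . A], [A → . , A], [A → . ;] }  — shift
  I7: { [A → ; .] }  — reduce
  I8: { [F → + + A .] }  — reduce
  I9: { [A → , A .] }  — reduce

No state contains both a complete item and a shift item.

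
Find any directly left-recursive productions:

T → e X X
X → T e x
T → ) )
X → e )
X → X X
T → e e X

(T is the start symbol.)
Yes, X is left-recursive

T → e X X: starts with e
X → T e x: starts with T
T → ) ): starts with ')'
X → e ): starts with e
X → X X: LEFT RECURSIVE (starts with X)
T → e e X: starts with e

The grammar has direct left recursion on: X.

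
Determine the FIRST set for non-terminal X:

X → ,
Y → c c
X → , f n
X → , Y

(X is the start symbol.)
From X → ,:
  - ',' is a terminal: add ',' and stop
From X → , f n:
  - ',' is a terminal: add ',' and stop
From X → , Y:
  - ',' is a terminal: add ',' and stop

Collecting: FIRST(X) = { ',' }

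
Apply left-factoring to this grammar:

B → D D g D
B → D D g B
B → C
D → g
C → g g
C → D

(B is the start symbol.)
Left-factoring transforms A → αβ₁ | αβ₂ into A → αA' and A' → β₁ | β₂
(α is the longest common prefix among the alternatives). Repeat until
no nonterminal has two alternatives with a common prefix.

Round 1: B has alternatives sharing prefix 'D D g'. Introduce B': B → D D g B'
  Add: B' → D
  Add: B' → B

No remaining common prefixes — done.

Resulting grammar:
B → D D g B'
B' → D
B' → B
B → C
D → g
C → g g
C → D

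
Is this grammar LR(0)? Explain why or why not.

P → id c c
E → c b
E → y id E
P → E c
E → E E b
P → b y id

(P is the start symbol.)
A grammar is LR(0) if no state in the canonical LR(0) collection has:
  - both a shift item (dot before a terminal) and a complete item (shift-reduce conflict), or
  - two or more complete items (reduce-reduce conflict; the accept item [P' → P .] counts as a complete item here).

Augment with P' → P and build the canonical LR(0) collection (I0 = CLOSURE({[P' → . P]}), then GOTO on every symbol after a dot until no new states appear). It has 17 states:
  I0: { [E → . E E b], [E → . c b], [E → . y id E], [P → . E c], [P → . b y id], [P → . id c c], [P' → . P] }  — shift
  I1: { [E → . E E b], [E → . c b], [E → . y id E], [E → E . E b], [P → E . c] }  — shift
  I2: { [P' → P .] }  — accept
  I3: { [P → b . y id] }  — shift
  I4: { [E → c . b] }  — shift
  I5: { [P → id . c c] }  — shift
  I6: { [E → y . id E] }  — shift
  I7: { [E → . E E b], [E → . c b], [E → . y id E], [E → y id . E] }  — shift
  I8: { [E → . E E b], [E → . c b], [E → . y id E], [E → E . E b], [E → y id E .] }  — shift, reduce
  I9: { [E → . E E b], [E → . c b], [E → . y id E], [E → E . E b], [E → E E . b] }  — shift
  I10: { [E → E E b .] }  — reduce
  I11: { [P → id c . c] }  — shift
  I12: { [P → id c c .] }  — reduce
  I13: { [E → c b .] }  — reduce
  I14: { [P → b y . id] }  — shift
  I15: { [P → b y id .] }  — reduce
  I16: { [E → c . b], [P → E c .] }  — shift, reduce

Conflict in state I8:
  Shift-reduce conflict between [E → y id E .] and [E → . c b]
So the grammar is NOT LR(0).

Answer: No. Shift-reduce conflict between [E → y id E .] and [E → . c b]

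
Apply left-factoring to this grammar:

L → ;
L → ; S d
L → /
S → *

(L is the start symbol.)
L → ; L'
L' → ε
L' → S d
L → /
S → *

Left-factoring transforms A → αβ₁ | αβ₂ into A → αA' and A' → β₁ | β₂
(α is the longest common prefix among the alternatives). Repeat until
no nonterminal has two alternatives with a common prefix.

Round 1: L has alternatives sharing prefix ';'. Introduce L': L → ; L'
  Add: L' → ε
  Add: L' → S d

No remaining common prefixes — done.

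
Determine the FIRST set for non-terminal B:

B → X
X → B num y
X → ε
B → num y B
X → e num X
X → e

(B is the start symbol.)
{ 'e', 'num', ε }

To compute FIRST(B), examine every production with B on the left-hand side, reading each right-hand side left to right until a non-nullable symbol is reached.

FIRST sets of the other non-terminals involved (by the same procedure, iterated to a fixed point):
  FIRST(X) = { 'e', 'num', ε }

From B → X:
  - X is a non-terminal: add FIRST(X) \ {ε} = { 'e', 'num' }
    X is nullable and nothing follows, so the whole right-hand side can vanish: ε ∈ FIRST(B)
From B → num y B:
  - num is a terminal: add 'num' and stop

Collecting: FIRST(B) = { 'e', 'num', ε }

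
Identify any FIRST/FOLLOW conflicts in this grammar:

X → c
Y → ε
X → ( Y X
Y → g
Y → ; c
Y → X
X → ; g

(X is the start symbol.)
Yes. Y → ';' c with FOLLOW(Y) on { ';' }; Y → X with FOLLOW(Y) on { '(', ';', 'c' }

Nullable non-terminals: Y.
FIRST sets used below: FIRST(X) = { '(', ';', 'c' }

Y: nullable alternative(s) Y → ε; FOLLOW(Y) = { '(', ';', 'c' }
  Y → ε: FIRST \ {ε} = { } — this is the only nullable alternative, skip
  Y → g: FIRST \ {ε} = { 'g' } — disjoint from FOLLOW(Y)
  Y → ; c: FIRST \ {ε} = { ';' } — overlaps FOLLOW(Y) on { ';' }: CONFLICT
  Y → X: FIRST \ {ε} = { '(', ';', 'c' } — overlaps FOLLOW(Y) on { '(', ';', 'c' }: CONFLICT

X has no nullable alternative, so no FIRST/FOLLOW check is needed there.

So the grammar has 2 FIRST/FOLLOW conflicts (marked CONFLICT above).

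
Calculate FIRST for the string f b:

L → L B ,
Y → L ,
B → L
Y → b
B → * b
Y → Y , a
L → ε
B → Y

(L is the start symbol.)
To compute FIRST(f b), process the symbols left to right:
Symbol f is a terminal. Add 'f' and stop.
FIRST(f b) = { 'f' }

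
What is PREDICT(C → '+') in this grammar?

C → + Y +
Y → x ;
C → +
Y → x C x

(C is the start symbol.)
{ '+' }

PREDICT(C → '+') = (FIRST(RHS) \ {ε}) ∪ (FOLLOW(C) if ε ∈ FIRST(RHS), i.e. RHS ⇒* ε)
FIRST('+') = { '+' }
ε ∉ FIRST('+'), so FOLLOW(C) is not added.
PREDICT(C → '+') = { '+' }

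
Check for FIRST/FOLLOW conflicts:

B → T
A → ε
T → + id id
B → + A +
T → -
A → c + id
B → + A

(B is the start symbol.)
No FIRST/FOLLOW conflicts.

Nullable non-terminals: A.

A: nullable alternative(s) A → ε; FOLLOW(A) = { $, '+' }
  A → ε: FIRST \ {ε} = { } — this is the only nullable alternative, skip
  A → c + id: FIRST \ {ε} = { 'c' } — disjoint from FOLLOW(A)

B, T have no nullable alternative, so no FIRST/FOLLOW check is needed there.

No FIRST/FOLLOW conflicts found.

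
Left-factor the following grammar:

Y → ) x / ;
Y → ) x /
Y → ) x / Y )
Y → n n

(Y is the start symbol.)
Left-factoring transforms A → αβ₁ | αβ₂ into A → αA' and A' → β₁ | β₂
(α is the longest common prefix among the alternatives). Repeat until
no nonterminal has two alternatives with a common prefix.

Round 1: Y has alternatives sharing prefix ') x /'. Introduce Y': Y → ) x / Y'
  Add: Y' → ;
  Add: Y' → ε
  Add: Y' → Y )

No remaining common prefixes — done.

Resulting grammar:
Y → ) x / Y'
Y' → ;
Y' → ε
Y' → Y )
Y → n n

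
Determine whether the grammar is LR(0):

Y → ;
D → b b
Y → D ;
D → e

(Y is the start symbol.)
Yes, the grammar is LR(0)

Augment with Y' → Y and build the canonical LR(0) collection (I0 = CLOSURE({[Y' → . Y]}), then GOTO on every symbol after a dot until no new states appear). It has 8 states:
  I0: { [D → . b b], [D → . e], [Y → . ;], [Y → . D ;], [Y' → . Y] }  — shift
  I1: { [Y → ; .] }  — reduce
  I2: { [Y → D . ;] }  — shift
  I3: { [Y' → Y .] }  — accept
  I4: { [D → b . b] }  — shift
  I5: { [D → e .] }  — reduce
  I6: { [D → b b .] }  — reduce
  I7: { [Y → D ; .] }  — reduce

Every state is either a pure shift/goto state or contains exactly one complete item and nothing to shift — no conflicts. The grammar is LR(0).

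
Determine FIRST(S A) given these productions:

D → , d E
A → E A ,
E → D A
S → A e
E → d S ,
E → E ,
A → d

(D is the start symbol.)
{ ',', 'd' }

FIRST sets of the non-terminals involved (from the grammar, by fixed-point iteration):
  FIRST(S) = { ',', 'd' }

To compute FIRST(S A), process the symbols left to right:
Symbol S is a non-terminal. Add FIRST(S) \ {ε} = { ',', 'd' }
S is not nullable (ε ∉ FIRST(S)), so stop here.
FIRST(S A) = { ',', 'd' }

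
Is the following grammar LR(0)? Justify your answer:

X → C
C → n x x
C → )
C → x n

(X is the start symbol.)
Yes, the grammar is LR(0)

Augment with X' → X and build the canonical LR(0) collection (I0 = CLOSURE({[X' → . X]}), then GOTO on every symbol after a dot until no new states appear). It has 9 states:
  I0: { [C → . )], [C → . n x x], [C → . x n], [X → . C], [X' → . X] }  — shift
  I1: { [C → ) .] }  — reduce
  I2: { [X → C .] }  — reduce
  I3: { [X' → X .] }  — accept
  I4: { [C → n . x x] }  — shift
  I5: { [C → x . n] }  — shift
  I6: { [C → x n .] }  — reduce
  I7: { [C → n x . x] }  — shift
  I8: { [C → n x x .] }  — reduce

Every state is either a pure shift/goto state or contains exactly one complete item and nothing to shift — no conflicts. The grammar is LR(0).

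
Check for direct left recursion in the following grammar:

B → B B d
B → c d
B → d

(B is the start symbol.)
Direct left recursion occurs when N → N α for some non-terminal N (the right-hand side begins with the left-hand side itself).

B → B B d: LEFT RECURSIVE (starts with B)
B → c d: starts with c
B → d: starts with d

The grammar has direct left recursion on: B.

Answer: Yes, B is left-recursive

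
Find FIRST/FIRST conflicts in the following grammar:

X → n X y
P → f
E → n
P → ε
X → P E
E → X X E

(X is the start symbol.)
Yes. X → n X y / X → P E on { 'n' }; E → n / E → X X E on { 'n' }

A FIRST/FIRST conflict occurs when two productions N → α and N → β for the same non-terminal have FIRST(α) ∩ FIRST(β) ≠ ∅ (with ε ∈ FIRST of a nullable right-hand side, so two nullable alternatives also conflict).

FIRST sets of the non-terminals at (or reachable through a nullable prefix from) the front of some alternative:
  FIRST(P) = { 'f', ε }
  FIRST(E) = { 'f', 'n' }
  FIRST(X) = { 'f', 'n' }

Productions for X:
  X → n X y: FIRST = { 'n' }
  X → P E: FIRST = { 'f', 'n' }
Productions for P:
  P → f: FIRST = { 'f' }
  P → ε: FIRST = { ε }
Productions for E:
  E → n: FIRST = { 'n' }
  E → X X E: FIRST = { 'f', 'n' }

Conflict for X: X → n X y and X → P E
  Overlap: { 'n' }
Conflict for E: E → n and E → X X E
  Overlap: { 'n' }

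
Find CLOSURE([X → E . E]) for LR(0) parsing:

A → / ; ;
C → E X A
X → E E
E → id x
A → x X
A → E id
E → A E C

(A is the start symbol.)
To compute CLOSURE, for each item [A → α.Bβ] where B is a non-terminal, add [B → .γ] for all productions B → γ; repeat for the newly added items until nothing changes.

Start with: [X → E . E]
  [X → E . E] has the dot before E: add [E → . id x], [E → . A E C]
  [E → . A E C] has the dot before A: add [A → . / ; ;], [A → . x X], [A → . E id]
No further items can be added.

CLOSURE = { [A → . / ; ;], [A → . E id], [A → . x X], [E → . A E C], [E → . id x], [X → E . E] }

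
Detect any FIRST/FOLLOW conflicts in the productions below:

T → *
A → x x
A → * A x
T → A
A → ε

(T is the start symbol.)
Yes. A → x x with FOLLOW(A) on { 'x' }

Nullable non-terminals: A, T.
FIRST sets used below: FIRST(A) = { '*', 'x', ε }

A: nullable alternative(s) A → ε; FOLLOW(A) = { $, 'x' }
  A → x x: FIRST \ {ε} = { 'x' } — overlaps FOLLOW(A) on { 'x' }: CONFLICT
  A → * A x: FIRST \ {ε} = { '*' } — disjoint from FOLLOW(A)
  A → ε: FIRST \ {ε} = { } — this is the only nullable alternative, skip

T: nullable alternative(s) T → A; FOLLOW(T) = { $ }
  T → *: FIRST \ {ε} = { '*' } — disjoint from FOLLOW(T)
  T → A: FIRST \ {ε} = { '*', 'x' } — this is the only nullable alternative, skip

So the grammar has 1 FIRST/FOLLOW conflict (marked CONFLICT above).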